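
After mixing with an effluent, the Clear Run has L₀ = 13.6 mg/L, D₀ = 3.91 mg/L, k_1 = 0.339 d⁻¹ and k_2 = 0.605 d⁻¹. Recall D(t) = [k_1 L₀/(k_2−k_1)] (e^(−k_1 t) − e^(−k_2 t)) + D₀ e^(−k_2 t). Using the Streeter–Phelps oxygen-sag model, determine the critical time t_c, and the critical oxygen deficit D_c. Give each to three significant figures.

t_c ≈ 1.22 d; D_c ≈ 5.05 mg/L

At the critical point dD/dt = 0, so k_1 L₀ e^(−k_1 t) = k_2 D. Substituting D(t) from the Streeter–Phelps equation and solving for t gives
t_c = ln[(k_2/k_1)(1 − D₀(k_2−k_1)/(k_1 L₀))] / (k_2−k_1).
Here k_2−k_1 = 0.2660 d⁻¹ and 1 − D₀(k_2−k_1)/(k_1 L₀) = 1 − 3.91×0.2660/(0.339×13.6) = 0.7744, so
t_c = ln(1.785 × 0.7744) / 0.2660 = 0.3236 / 0.2660 = 1.216 d.
L(t_c) = L₀ e^(−k_1 t_c) = 13.6 × 0.6621 = 9.004 mg/L, and at the critical point k_2 D_c = k_1 L, so D_c = (0.339/0.605) × 9.004 = 5.045 mg/L.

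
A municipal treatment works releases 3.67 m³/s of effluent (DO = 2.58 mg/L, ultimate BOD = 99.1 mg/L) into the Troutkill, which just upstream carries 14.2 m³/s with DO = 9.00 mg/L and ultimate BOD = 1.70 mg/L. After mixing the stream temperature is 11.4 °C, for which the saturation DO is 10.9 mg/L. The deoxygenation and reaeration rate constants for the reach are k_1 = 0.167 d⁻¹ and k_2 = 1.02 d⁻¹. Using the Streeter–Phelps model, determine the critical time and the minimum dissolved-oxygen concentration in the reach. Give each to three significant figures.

Mixed DO = (14.2×9.00 + 3.67×2.58)/(14.2+3.67) = 137.3/17.87 = 7.682 mg/L.
Mixed L₀ = (14.2×1.70 + 3.67×99.1)/(17.87) = 387.8/17.87 = 21.70 mg/L.
Initial deficit D₀ = C_s − DO₀ = 10.9 − 7.682 = 3.218 mg/L.
t_c = (1/0.8530) ln[(1.02/0.167)(1 − 3.218×0.8530/(0.167×21.70))] = 1.172 × ln(1.481) = 0.4607 d.
D_c = (0.167/1.02) × 21.70 × e^(−0.167×0.4607) = 0.1637 × 21.70 × 0.9259 = 3.290 mg/L.
Minimum DO = 10.9 − 3.290 = 7.610 mg/L.

t_c ≈ 0.461 d; minimum DO ≈ 7.61 mg/L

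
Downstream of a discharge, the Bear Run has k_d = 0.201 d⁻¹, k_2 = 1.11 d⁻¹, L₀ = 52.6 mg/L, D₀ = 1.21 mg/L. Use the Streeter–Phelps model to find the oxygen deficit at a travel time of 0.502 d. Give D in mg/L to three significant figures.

k_d L₀/(k_2−k_d) = 0.201×52.6/(1.11−0.201) = 10.57/0.9090 = 11.63 mg/L.
e^(−k_d t) = e^(−0.201×0.5020) = 0.9040; e^(−k_2 t) = e^(−1.11×0.5020) = 0.5728.
D = 11.63 × (0.9040 − 0.5728) + 1.21 × 0.5728 = 3.852 + 0.6931 = 4.546 mg/L.

D ≈ 4.55 mg/L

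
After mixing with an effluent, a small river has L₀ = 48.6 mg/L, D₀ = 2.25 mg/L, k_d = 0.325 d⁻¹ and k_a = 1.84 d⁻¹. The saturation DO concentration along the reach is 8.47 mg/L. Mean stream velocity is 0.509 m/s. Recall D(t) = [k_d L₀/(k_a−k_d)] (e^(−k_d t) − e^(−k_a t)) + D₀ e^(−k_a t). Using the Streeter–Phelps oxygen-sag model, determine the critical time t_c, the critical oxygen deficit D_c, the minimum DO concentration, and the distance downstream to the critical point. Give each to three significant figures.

With k_a/k_d = 5.662 and 1 − D₀(k_a−k_d)/(k_d L₀) = 0.7842,
t_c = ln(5.662 × 0.7842) / (1.84 − 0.325) = ln(4.440) / 1.515 = 1.491/1.515 = 0.9839 d.
L(t_c) = L₀ e^(−k_d t_c) = 48.6 × 0.7263 = 35.30 mg/L, and at the critical point k_a D_c = k_d L, so D_c = (0.325/1.84) × 35.30 = 6.235 mg/L.
Minimum DO = C_s − D_c = 8.47 − 6.235 = 2.235 mg/L.
x_c = v t_c = 0.509 m/s × 0.9839 d × 86400 s/d = 43270 m ≈ 43.3 km.

t_c ≈ 0.984 d; D_c ≈ 6.23 mg/L; min DO ≈ 2.24 mg/L; x_c ≈ 43.3 km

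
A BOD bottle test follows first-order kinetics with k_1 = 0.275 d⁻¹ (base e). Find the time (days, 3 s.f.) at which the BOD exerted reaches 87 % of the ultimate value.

t ≈ 7.42 d

y/L₀ = 1 − e^(−k_1 t) = 0.87 ⇒ e^(−k_1 t) = 0.130
t = −ln(0.130) / 0.275 = 2.040 / 0.275 = 7.419 d.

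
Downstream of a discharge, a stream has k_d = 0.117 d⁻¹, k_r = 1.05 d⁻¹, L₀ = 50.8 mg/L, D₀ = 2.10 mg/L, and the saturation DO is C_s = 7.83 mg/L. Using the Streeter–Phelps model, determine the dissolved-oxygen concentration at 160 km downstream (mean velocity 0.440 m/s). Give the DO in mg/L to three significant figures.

Travel time t = x/v = 160 km / (0.440 m/s) = 160000 m / 0.440 m/s = 363600 s = 4.209 d.
k_d L₀/(k_r−k_d) = 0.117×50.8/(1.05−0.117) = 5.944/0.9330 = 6.370 mg/L.
e^(−k_d t) = e^(−0.117×4.209) = 0.6111; e^(−k_r t) = e^(−1.05×4.209) = 0.01204.
D = 6.370 × (0.6111 − 0.01204) + 2.10 × 0.01204 = 3.817 + 0.02529 = 3.842 mg/L.
DO = C_s − D = 7.83 − 3.842 = 3.988 mg/L.

DO ≈ 3.99 mg/L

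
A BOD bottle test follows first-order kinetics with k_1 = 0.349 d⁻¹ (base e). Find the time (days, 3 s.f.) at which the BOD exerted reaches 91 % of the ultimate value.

y/L₀ = 1 − e^(−k_1 t) = 0.91 ⇒ e^(−k_1 t) = 0.0900
t = −ln(0.0900) / 0.349 = 2.408 / 0.349 = 6.900 d.

t ≈ 6.90 d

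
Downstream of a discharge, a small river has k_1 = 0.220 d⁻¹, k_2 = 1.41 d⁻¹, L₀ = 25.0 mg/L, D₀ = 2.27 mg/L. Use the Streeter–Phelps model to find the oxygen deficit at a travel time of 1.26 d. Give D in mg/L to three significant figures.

D ≈ 3.10 mg/L

k_1 L₀/(k_2−k_1) = 0.220×25.0/(1.41−0.220) = 5.500/1.190 = 4.622 mg/L.
e^(−k_1 t) = e^(−0.220×1.260) = 0.7579; e^(−k_2 t) = e^(−1.41×1.260) = 0.1692.
D = 4.622 × (0.7579 − 0.1692) + 2.27 × 0.1692 = 2.721 + 0.3841 = 3.105 mg/L.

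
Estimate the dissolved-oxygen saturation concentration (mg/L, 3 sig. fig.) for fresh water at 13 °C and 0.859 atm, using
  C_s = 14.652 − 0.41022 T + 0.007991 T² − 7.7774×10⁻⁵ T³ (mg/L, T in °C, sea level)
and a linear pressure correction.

C_s ≈ 9.02 mg/L

At sea level: C_s = 14.652 − 0.41022×13 + 0.007991×13² − 7.7774×10⁻⁵×13³ = 10.50 mg/L.
Pressure correction: C_s' = 10.50 × 0.859 = 9.018 mg/L.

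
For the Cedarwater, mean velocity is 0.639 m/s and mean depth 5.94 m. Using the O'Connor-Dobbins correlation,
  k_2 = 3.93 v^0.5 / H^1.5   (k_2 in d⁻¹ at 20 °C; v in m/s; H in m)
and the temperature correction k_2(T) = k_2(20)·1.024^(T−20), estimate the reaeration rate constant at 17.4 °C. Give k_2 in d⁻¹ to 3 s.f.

k_2 ≈ 0.204 d⁻¹

k_2(20) = 3.93 × 0.639^0.5 / 5.94^1.5 = 3.93 × 0.7994 / 14.48 = 0.2170 d⁻¹.
k_2(17.4) = 0.2170 × 1.024^(17.4−20) = 0.2170 × 0.9402 = 0.2040 d⁻¹.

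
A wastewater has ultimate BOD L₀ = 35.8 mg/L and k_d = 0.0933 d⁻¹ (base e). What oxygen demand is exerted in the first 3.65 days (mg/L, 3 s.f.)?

y_t = L₀(1 − e^(−k_d t)) = 35.8 × (1 − e^(−0.0933×3.65))
= 35.8 × (1 − 0.7114) = 35.8 × 0.2886 = 10.33 mg/L.

y ≈ 10.3 mg/L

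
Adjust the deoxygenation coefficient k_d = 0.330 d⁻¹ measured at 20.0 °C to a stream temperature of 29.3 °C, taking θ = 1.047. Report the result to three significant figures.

k_d ≈ 0.506 d⁻¹

k_d(T₂) = k_d(T₁) · θ^(T₂−T₁) = 0.330 × 1.047^(29.3−20.0)
= 0.330 × 1.047^9.30 = 0.330 × 1.533 = 0.5058 d⁻¹.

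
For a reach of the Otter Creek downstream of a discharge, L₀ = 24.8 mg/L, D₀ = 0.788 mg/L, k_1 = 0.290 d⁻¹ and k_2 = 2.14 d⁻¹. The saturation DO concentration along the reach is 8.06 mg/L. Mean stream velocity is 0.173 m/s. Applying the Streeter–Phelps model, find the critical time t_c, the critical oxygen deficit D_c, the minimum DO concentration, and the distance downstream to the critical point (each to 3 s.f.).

t_c ≈ 0.958 d; D_c ≈ 2.55 mg/L; min DO ≈ 5.51 mg/L; x_c ≈ 14.3 km

With k_2/k_1 = 7.379 and 1 − D₀(k_2−k_1)/(k_1 L₀) = 0.7973,
t_c = ln(7.379 × 0.7973) / (2.14 − 0.290) = ln(5.884) / 1.850 = 1.772/1.850 = 0.9579 d.
L(t_c) = L₀ e^(−k_1 t_c) = 24.8 × 0.7574 = 18.78 mg/L, and at the critical point k_2 D_c = k_1 L, so D_c = (0.290/2.14) × 18.78 = 2.546 mg/L.
Minimum DO = C_s − D_c = 8.06 − 2.546 = 5.514 mg/L.
x_c = v t_c = 0.173 m/s × 0.9579 d × 86400 s/d = 14320 m ≈ 14.3 km.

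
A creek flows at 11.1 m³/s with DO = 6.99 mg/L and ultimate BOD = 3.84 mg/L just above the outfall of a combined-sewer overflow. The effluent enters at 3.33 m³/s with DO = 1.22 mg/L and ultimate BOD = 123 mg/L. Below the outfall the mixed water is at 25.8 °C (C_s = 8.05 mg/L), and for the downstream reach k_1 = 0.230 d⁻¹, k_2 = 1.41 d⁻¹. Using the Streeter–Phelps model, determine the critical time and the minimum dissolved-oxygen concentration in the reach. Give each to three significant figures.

t_c ≈ 1.12 d; minimum DO ≈ 4.10 mg/L

Mixed DO = (11.1×6.99 + 3.33×1.22)/(11.1+3.33) = 81.65/14.43 = 5.658 mg/L.
Mixed L₀ = (11.1×3.84 + 3.33×123)/(14.43) = 452.2/14.43 = 31.34 mg/L.
Initial deficit D₀ = C_s − DO₀ = 8.05 − 5.658 = 2.392 mg/L.
t_c = (1/1.180) ln[(1.41/0.230)(1 − 2.392×1.180/(0.230×31.34))] = 0.8475 × ln(3.730) = 1.116 d.
D_c = (0.230/1.41) × 31.34 × e^(−0.230×1.116) = 0.1631 × 31.34 × 0.7737 = 3.955 mg/L.
Minimum DO = 8.05 − 3.955 = 4.095 mg/L.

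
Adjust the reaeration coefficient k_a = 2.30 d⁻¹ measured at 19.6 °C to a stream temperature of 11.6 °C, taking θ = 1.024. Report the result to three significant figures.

k_a(T₂) = k_a(T₁) · θ^(T₂−T₁) = 2.30 × 1.024^(11.6−19.6)
= 2.30 × 1.024^-8.00 = 2.30 × 0.8272 = 1.903 d⁻¹.

k_a ≈ 1.90 d⁻¹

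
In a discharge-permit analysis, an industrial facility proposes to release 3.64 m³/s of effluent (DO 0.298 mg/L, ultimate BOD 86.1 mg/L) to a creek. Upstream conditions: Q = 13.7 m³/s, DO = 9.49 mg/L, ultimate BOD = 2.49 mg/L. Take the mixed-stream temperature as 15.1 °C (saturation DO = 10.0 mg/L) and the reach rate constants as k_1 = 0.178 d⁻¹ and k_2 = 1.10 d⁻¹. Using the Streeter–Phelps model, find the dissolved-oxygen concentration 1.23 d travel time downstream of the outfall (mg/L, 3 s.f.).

DO ≈ 7.26 mg/L

Mixed DO = (13.7×9.49 + 3.64×0.298)/(13.7+3.64) = 131.1/17.34 = 7.560 mg/L.
Mixed L₀ = (13.7×2.49 + 3.64×86.1)/(17.34) = 347.5/17.34 = 20.04 mg/L.
Initial deficit D₀ = C_s − DO₀ = 10.0 − 7.560 = 2.440 mg/L.
D(1.23) = [0.178×20.04/(1.10−0.178)](e^(−0.178×1.23) − e^(−1.10×1.23)) + 2.440 e^(−1.10×1.23)
= 3.869 × (0.8034 − 0.2585) + 2.440 × 0.2585 = 2.739 mg/L.
DO = 10.0 − 2.739 = 7.261 mg/L.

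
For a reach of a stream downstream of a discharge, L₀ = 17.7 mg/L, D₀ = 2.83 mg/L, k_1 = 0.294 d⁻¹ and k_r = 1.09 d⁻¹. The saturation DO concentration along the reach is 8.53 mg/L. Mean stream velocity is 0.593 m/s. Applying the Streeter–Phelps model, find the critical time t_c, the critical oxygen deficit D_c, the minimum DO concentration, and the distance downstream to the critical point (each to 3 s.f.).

With k_r/k_1 = 3.707 and 1 − D₀(k_r−k_1)/(k_1 L₀) = 0.5671,
t_c = ln(3.707 × 0.5671) / (1.09 − 0.294) = ln(2.103) / 0.7960 = 0.7431/0.7960 = 0.9336 d.
D_c = (k_1/k_r) L₀ e^(−k_1 t_c) = (0.294/1.09) × 17.7 × e^(−0.294×0.9336) = 0.2697 × 17.7 × 0.7600 = 3.628 mg/L.
Minimum DO = C_s − D_c = 8.53 − 3.628 = 4.902 mg/L.
x_c = v t_c = 0.593 m/s × 0.9336 d × 86400 s/d = 47830 m ≈ 47.8 km.

t_c ≈ 0.934 d; D_c ≈ 3.63 mg/L; min DO ≈ 4.90 mg/L; x_c ≈ 47.8 km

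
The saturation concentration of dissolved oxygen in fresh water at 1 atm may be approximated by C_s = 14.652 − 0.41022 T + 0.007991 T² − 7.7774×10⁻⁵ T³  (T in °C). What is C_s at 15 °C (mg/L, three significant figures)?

C_s ≈ 10.0 mg/L

C_s = 14.652 − 0.41022×15 + 0.007991×15² − 7.7774×10⁻⁵×15³ = 10.03 mg/L.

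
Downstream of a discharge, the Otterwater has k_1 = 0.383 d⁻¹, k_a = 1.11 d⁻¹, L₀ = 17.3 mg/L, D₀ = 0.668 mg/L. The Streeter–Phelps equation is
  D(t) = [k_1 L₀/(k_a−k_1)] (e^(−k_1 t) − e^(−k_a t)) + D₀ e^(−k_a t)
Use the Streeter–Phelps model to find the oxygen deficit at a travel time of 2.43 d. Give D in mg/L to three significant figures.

k_1 L₀/(k_a−k_1) = 0.383×17.3/(1.11−0.383) = 6.626/0.7270 = 9.114 mg/L.
e^(−k_1 t) = e^(−0.383×2.430) = 0.3943; e^(−k_a t) = e^(−1.11×2.430) = 0.06739.
D = 9.114 × (0.3943 − 0.06739) + 0.668 × 0.06739 = 2.979 + 0.04501 = 3.024 mg/L.

D ≈ 3.02 mg/L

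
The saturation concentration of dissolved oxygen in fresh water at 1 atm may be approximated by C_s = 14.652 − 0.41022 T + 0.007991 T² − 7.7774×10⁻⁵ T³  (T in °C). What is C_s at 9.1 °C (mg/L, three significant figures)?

C_s ≈ 11.5 mg/L

C_s = 14.652 − 0.41022×9.1 + 0.007991×9.1² − 7.7774×10⁻⁵×9.1³ = 11.52 mg/L.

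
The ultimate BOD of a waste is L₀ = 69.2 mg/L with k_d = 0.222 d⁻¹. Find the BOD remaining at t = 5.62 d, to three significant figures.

L_t = L₀ e^(−k_d t) = 69.2 × e^(−0.222×5.62) = 69.2 × 0.2872 = 19.87 mg/L.

L ≈ 19.9 mg/L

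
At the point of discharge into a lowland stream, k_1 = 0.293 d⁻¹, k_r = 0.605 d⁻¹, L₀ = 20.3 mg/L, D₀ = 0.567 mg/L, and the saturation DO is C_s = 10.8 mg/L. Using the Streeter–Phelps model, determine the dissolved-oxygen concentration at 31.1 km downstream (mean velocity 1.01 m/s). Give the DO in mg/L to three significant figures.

Travel time t = x/v = 31.1 km / (1.01 m/s) = 31100 m / 1.01 m/s = 30790 s = 0.3564 d.
k_1 L₀/(k_r−k_1) = 0.293×20.3/(0.605−0.293) = 5.948/0.3120 = 19.06 mg/L.
e^(−k_1 t) = e^(−0.293×0.3564) = 0.9008; e^(−k_r t) = e^(−0.605×0.3564) = 0.8060.
D = 19.06 × (0.9008 − 0.8060) + 0.567 × 0.8060 = 1.807 + 0.4570 = 2.264 mg/L.
DO = C_s − D = 10.8 − 2.264 = 8.536 mg/L.

DO ≈ 8.54 mg/L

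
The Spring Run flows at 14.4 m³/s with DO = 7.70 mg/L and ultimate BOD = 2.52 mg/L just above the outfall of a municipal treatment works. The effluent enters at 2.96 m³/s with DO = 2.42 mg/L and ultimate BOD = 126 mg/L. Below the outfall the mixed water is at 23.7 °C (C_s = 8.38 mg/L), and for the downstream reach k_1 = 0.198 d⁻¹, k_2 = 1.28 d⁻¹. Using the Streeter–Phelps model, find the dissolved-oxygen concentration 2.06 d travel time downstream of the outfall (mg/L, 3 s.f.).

DO ≈ 5.71 mg/L

Mixed DO = (14.4×7.70 + 2.96×2.42)/(14.4+2.96) = 118.0/17.36 = 6.800 mg/L.
Mixed L₀ = (14.4×2.52 + 2.96×126)/(17.36) = 409.2/17.36 = 23.57 mg/L.
Initial deficit D₀ = C_s − DO₀ = 8.38 − 6.800 = 1.580 mg/L.
D(2.06) = [0.198×23.57/(1.28−0.198)](e^(−0.198×2.06) − e^(−1.28×2.06)) + 1.580 e^(−1.28×2.06)
= 4.314 × (0.6651 − 0.07159) + 1.580 × 0.07159 = 2.673 mg/L.
DO = 8.38 − 2.673 = 5.707 mg/L.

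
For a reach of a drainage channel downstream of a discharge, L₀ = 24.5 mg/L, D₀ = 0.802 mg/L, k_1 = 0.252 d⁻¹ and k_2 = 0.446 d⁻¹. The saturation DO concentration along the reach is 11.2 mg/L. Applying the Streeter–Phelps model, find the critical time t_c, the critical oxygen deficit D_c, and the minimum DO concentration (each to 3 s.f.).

t_c ≈ 2.81 d; D_c ≈ 6.82 mg/L; min DO ≈ 4.38 mg/L

At the critical point dD/dt = 0, so k_1 L₀ e^(−k_1 t) = k_2 D. Substituting D(t) from the Streeter–Phelps equation and solving for t gives
t_c = ln[(k_2/k_1)(1 − D₀(k_2−k_1)/(k_1 L₀))] / (k_2−k_1).
Here k_2−k_1 = 0.1940 d⁻¹ and 1 − D₀(k_2−k_1)/(k_1 L₀) = 1 − 0.802×0.1940/(0.252×24.5) = 0.9748, so
t_c = ln(1.770 × 0.9748) / 0.1940 = 0.5454 / 0.1940 = 2.811 d.
D_c = (k_1/k_2) L₀ e^(−k_1 t_c) = (0.252/0.446) × 24.5 × e^(−0.252×2.811) = 0.5650 × 24.5 × 0.4924 = 6.817 mg/L.
Minimum DO = C_s − D_c = 11.2 − 6.817 = 4.383 mg/L.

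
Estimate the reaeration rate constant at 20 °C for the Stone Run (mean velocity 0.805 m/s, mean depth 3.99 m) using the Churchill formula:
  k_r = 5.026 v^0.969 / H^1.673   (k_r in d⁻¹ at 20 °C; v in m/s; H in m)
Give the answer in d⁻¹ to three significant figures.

k_r = 5.026 × 0.805^0.969 / 3.99^1.673 = 5.026 × 0.8104 / 10.13 = 0.4023 d⁻¹.

k_r ≈ 0.402 d⁻¹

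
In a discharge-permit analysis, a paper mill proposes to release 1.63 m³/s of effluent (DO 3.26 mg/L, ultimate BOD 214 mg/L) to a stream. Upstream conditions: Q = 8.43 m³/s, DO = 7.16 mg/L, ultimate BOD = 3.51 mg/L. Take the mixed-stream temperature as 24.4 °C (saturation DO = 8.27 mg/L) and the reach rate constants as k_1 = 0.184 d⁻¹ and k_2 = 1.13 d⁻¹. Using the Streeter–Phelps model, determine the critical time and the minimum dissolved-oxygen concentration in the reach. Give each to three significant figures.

t_c ≈ 1.63 d; minimum DO ≈ 3.73 mg/L

Mixed DO = (8.43×7.16 + 1.63×3.26)/(8.43+1.63) = 65.67/10.06 = 6.528 mg/L.
Mixed L₀ = (8.43×3.51 + 1.63×214)/(10.06) = 378.4/10.06 = 37.62 mg/L.
Initial deficit D₀ = C_s − DO₀ = 8.27 − 6.528 = 1.742 mg/L.
t_c = (1/0.9460) ln[(1.13/0.184)(1 − 1.742×0.9460/(0.184×37.62))] = 1.057 × ln(4.679) = 1.631 d.
D_c = (0.184/1.13) × 37.62 × e^(−0.184×1.631) = 0.1628 × 37.62 × 0.7407 = 4.537 mg/L.
Minimum DO = 8.27 − 4.537 = 3.733 mg/L.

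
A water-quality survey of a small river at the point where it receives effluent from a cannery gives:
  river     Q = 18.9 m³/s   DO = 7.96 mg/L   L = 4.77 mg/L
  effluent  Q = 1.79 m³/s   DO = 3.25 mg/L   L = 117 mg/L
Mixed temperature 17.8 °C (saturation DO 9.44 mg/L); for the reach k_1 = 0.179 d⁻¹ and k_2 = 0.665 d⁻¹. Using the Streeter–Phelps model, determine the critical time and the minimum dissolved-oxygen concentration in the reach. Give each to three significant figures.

Mixed DO = (18.9×7.96 + 1.79×3.25)/(18.9+1.79) = 156.3/20.69 = 7.553 mg/L.
Mixed L₀ = (18.9×4.77 + 1.79×117)/(20.69) = 299.6/20.69 = 14.48 mg/L.
Initial deficit D₀ = C_s − DO₀ = 9.44 − 7.553 = 1.887 mg/L.
t_c = (1/0.4860) ln[(0.665/0.179)(1 − 1.887×0.4860/(0.179×14.48))] = 2.058 × ln(2.400) = 1.802 d.
D_c = (0.179/0.665) × 14.48 × e^(−0.179×1.802) = 0.2692 × 14.48 × 0.7243 = 2.823 mg/L.
Minimum DO = 9.44 − 2.823 = 6.617 mg/L.

t_c ≈ 1.80 d; minimum DO ≈ 6.62 mg/L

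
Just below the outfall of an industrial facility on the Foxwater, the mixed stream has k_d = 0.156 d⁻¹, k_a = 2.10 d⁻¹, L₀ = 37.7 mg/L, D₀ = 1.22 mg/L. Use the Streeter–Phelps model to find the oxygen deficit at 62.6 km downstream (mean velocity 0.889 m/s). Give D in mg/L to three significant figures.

Travel time t = x/v = 62.6 km / (0.889 m/s) = 62600 m / 0.889 m/s = 70420 s = 0.8150 d.
k_d L₀/(k_a−k_d) = 0.156×37.7/(2.10−0.156) = 5.881/1.944 = 3.025 mg/L.
e^(−k_d t) = e^(−0.156×0.8150) = 0.8806; e^(−k_a t) = e^(−2.10×0.8150) = 0.1806.
D = 3.025 × (0.8806 − 0.1806) + 1.22 × 0.1806 = 2.118 + 0.2203 = 2.338 mg/L.

D ≈ 2.34 mg/L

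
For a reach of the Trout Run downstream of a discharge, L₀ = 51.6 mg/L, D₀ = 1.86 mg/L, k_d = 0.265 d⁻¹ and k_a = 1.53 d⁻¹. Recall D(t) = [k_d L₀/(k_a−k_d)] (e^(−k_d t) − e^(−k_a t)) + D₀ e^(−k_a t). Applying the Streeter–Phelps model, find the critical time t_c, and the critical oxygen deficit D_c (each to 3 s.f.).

t_c ≈ 1.24 d; D_c ≈ 6.44 mg/L

With k_a/k_d = 5.774 and 1 − D₀(k_a−k_d)/(k_d L₀) = 0.8279,
t_c = ln(5.774 × 0.8279) / (1.53 − 0.265) = ln(4.780) / 1.265 = 1.564/1.265 = 1.237 d.
L(t_c) = L₀ e^(−k_d t_c) = 51.6 × 0.7206 = 37.18 mg/L, and at the critical point k_a D_c = k_d L, so D_c = (0.265/1.53) × 37.18 = 6.440 mg/L.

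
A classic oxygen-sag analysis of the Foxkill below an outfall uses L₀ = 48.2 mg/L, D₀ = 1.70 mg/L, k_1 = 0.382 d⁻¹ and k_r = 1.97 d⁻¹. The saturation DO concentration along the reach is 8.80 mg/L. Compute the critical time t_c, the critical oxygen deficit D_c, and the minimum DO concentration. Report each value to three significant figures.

t_c ≈ 0.933 d; D_c ≈ 6.54 mg/L; min DO ≈ 2.26 mg/L

At the critical point dD/dt = 0, so k_1 L₀ e^(−k_1 t) = k_r D. Substituting D(t) from the Streeter–Phelps equation and solving for t gives
t_c = ln[(k_r/k_1)(1 − D₀(k_r−k_1)/(k_1 L₀))] / (k_r−k_1).
Here k_r−k_1 = 1.588 d⁻¹ and 1 − D₀(k_r−k_1)/(k_1 L₀) = 1 − 1.70×1.588/(0.382×48.2) = 0.8534, so
t_c = ln(5.157 × 0.8534) / 1.588 = 1.482 / 1.588 = 0.9331 d.
L(t_c) = L₀ e^(−k_1 t_c) = 48.2 × 0.7002 = 33.75 mg/L, and at the critical point k_r D_c = k_1 L, so D_c = (0.382/1.97) × 33.75 = 6.544 mg/L.
Minimum DO = C_s − D_c = 8.80 − 6.544 = 2.256 mg/L.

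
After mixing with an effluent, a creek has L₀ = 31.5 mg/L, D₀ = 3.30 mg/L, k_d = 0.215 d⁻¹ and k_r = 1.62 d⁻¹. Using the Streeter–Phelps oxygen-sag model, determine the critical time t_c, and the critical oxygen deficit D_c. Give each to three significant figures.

t_c ≈ 0.616 d; D_c ≈ 3.66 mg/L

At the critical point dD/dt = 0, so k_d L₀ e^(−k_d t) = k_r D. Substituting D(t) from the Streeter–Phelps equation and solving for t gives
t_c = ln[(k_r/k_d)(1 − D₀(k_r−k_d)/(k_d L₀))] / (k_r−k_d).
Here k_r−k_d = 1.405 d⁻¹ and 1 − D₀(k_r−k_d)/(k_d L₀) = 1 − 3.30×1.405/(0.215×31.5) = 0.3154, so
t_c = ln(7.535 × 0.3154) / 1.405 = 0.8656 / 1.405 = 0.6161 d.
L(t_c) = L₀ e^(−k_d t_c) = 31.5 × 0.8759 = 27.59 mg/L, and at the critical point k_r D_c = k_d L, so D_c = (0.215/1.62) × 27.59 = 3.662 mg/L.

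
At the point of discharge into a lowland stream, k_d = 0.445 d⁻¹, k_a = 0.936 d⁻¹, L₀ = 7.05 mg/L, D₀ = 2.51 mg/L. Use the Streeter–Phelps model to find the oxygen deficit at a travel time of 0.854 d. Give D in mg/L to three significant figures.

k_d L₀/(k_a−k_d) = 0.445×7.05/(0.936−0.445) = 3.137/0.4910 = 6.390 mg/L.
e^(−k_d t) = e^(−0.445×0.8540) = 0.6838; e^(−k_a t) = e^(−0.936×0.8540) = 0.4496.
D = 6.390 × (0.6838 − 0.4496) + 2.51 × 0.4496 = 1.497 + 1.129 = 2.625 mg/L.

D ≈ 2.63 mg/L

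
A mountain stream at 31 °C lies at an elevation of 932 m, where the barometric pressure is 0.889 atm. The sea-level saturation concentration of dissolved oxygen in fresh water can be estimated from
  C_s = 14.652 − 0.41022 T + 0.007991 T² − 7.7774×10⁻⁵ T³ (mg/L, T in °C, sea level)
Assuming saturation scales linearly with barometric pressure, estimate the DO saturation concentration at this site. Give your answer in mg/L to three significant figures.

At sea level: C_s = 14.652 − 0.41022×31 + 0.007991×31² − 7.7774×10⁻⁵×31³ = 7.298 mg/L.
Pressure correction: C_s' = 7.298 × 0.889 = 6.488 mg/L.

C_s ≈ 6.49 mg/L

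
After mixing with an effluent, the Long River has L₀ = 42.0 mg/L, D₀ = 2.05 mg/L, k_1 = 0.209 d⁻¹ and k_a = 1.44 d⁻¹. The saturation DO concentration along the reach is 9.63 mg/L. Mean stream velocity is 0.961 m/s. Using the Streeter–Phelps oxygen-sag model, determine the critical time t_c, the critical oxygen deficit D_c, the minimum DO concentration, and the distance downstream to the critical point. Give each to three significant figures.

t_c ≈ 1.29 d; D_c ≈ 4.65 mg/L; min DO ≈ 4.98 mg/L; x_c ≈ 107 km

With k_a/k_1 = 6.890 and 1 − D₀(k_a−k_1)/(k_1 L₀) = 0.7125,
t_c = ln(6.890 × 0.7125) / (1.44 − 0.209) = ln(4.909) / 1.231 = 1.591/1.231 = 1.293 d.
L(t_c) = L₀ e^(−k_1 t_c) = 42.0 × 0.7633 = 32.06 mg/L, and at the critical point k_a D_c = k_1 L, so D_c = (0.209/1.44) × 32.06 = 4.653 mg/L.
Minimum DO = C_s − D_c = 9.63 − 4.653 = 4.977 mg/L.
x_c = v t_c = 0.961 m/s × 1.293 d × 86400 s/d = 107300 m ≈ 107 km.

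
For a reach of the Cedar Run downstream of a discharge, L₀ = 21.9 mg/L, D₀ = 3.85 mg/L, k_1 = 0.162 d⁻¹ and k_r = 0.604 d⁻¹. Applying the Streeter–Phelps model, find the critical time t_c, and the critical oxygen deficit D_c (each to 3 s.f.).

At the critical point dD/dt = 0, so k_1 L₀ e^(−k_1 t) = k_r D. Substituting D(t) from the Streeter–Phelps equation and solving for t gives
t_c = ln[(k_r/k_1)(1 − D₀(k_r−k_1)/(k_1 L₀))] / (k_r−k_1).
Here k_r−k_1 = 0.4420 d⁻¹ and 1 − D₀(k_r−k_1)/(k_1 L₀) = 1 − 3.85×0.4420/(0.162×21.9) = 0.5204, so
t_c = ln(3.728 × 0.5204) / 0.4420 = 0.6627 / 0.4420 = 1.499 d.
L(t_c) = L₀ e^(−k_1 t_c) = 21.9 × 0.7844 = 17.18 mg/L, and at the critical point k_r D_c = k_1 L, so D_c = (0.162/0.604) × 17.18 = 4.607 mg/L.

t_c ≈ 1.50 d; D_c ≈ 4.61 mg/L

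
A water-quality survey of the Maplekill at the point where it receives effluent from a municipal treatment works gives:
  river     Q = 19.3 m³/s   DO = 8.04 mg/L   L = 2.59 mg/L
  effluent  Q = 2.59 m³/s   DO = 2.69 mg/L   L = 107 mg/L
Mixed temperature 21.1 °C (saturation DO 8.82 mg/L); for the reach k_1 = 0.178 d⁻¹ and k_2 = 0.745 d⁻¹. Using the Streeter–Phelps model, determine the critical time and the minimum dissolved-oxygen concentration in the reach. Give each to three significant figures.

t_c ≈ 1.89 d; minimum DO ≈ 6.27 mg/L

Mixed DO = (19.3×8.04 + 2.59×2.69)/(19.3+2.59) = 162.1/21.89 = 7.407 mg/L.
Mixed L₀ = (19.3×2.59 + 2.59×107)/(21.89) = 327.1/21.89 = 14.94 mg/L.
Initial deficit D₀ = C_s − DO₀ = 8.82 − 7.407 = 1.413 mg/L.
t_c = (1/0.5670) ln[(0.745/0.178)(1 − 1.413×0.5670/(0.178×14.94))] = 1.764 × ln(2.925) = 1.893 d.
D_c = (0.178/0.745) × 14.94 × e^(−0.178×1.893) = 0.2389 × 14.94 × 0.7140 = 2.549 mg/L.
Minimum DO = 8.82 − 2.549 = 6.271 mg/L.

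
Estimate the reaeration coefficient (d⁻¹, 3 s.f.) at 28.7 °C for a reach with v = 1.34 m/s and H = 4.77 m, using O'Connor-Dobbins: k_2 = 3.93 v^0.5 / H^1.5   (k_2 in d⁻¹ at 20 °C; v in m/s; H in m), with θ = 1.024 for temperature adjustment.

k_2(20) = 3.93 × 1.34^0.5 / 4.77^1.5 = 3.93 × 1.158 / 10.42 = 0.4367 d⁻¹.
k_2(28.7) = 0.4367 × 1.024^(28.7−20) = 0.4367 × 1.229 = 0.5368 d⁻¹.

k_2 ≈ 0.537 d⁻¹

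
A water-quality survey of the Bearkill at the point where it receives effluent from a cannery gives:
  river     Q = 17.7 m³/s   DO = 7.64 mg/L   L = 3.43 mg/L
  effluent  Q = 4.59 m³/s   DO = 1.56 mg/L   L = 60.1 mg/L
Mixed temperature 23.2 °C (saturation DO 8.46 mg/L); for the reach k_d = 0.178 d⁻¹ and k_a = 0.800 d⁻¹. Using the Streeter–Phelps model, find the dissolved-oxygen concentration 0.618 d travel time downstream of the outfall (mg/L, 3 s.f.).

DO ≈ 5.96 mg/L

Mixed DO = (17.7×7.64 + 4.59×1.56)/(17.7+4.59) = 142.4/22.29 = 6.388 mg/L.
Mixed L₀ = (17.7×3.43 + 4.59×60.1)/(22.29) = 336.6/22.29 = 15.10 mg/L.
Initial deficit D₀ = C_s − DO₀ = 8.46 − 6.388 = 2.072 mg/L.
D(0.618) = [0.178×15.10/(0.800−0.178)](e^(−0.178×0.618) − e^(−0.800×0.618)) + 2.072 e^(−0.800×0.618)
= 4.321 × (0.8958 − 0.6099) + 2.072 × 0.6099 = 2.499 mg/L.
DO = 8.46 − 2.499 = 5.961 mg/L.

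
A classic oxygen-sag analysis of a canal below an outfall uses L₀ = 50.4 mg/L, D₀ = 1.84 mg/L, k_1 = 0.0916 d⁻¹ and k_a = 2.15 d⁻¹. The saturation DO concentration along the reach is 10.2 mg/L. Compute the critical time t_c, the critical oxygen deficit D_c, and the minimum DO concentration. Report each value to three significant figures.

t_c ≈ 0.699 d; D_c ≈ 2.01 mg/L; min DO ≈ 8.19 mg/L

With k_a/k_1 = 23.47 and 1 − D₀(k_a−k_1)/(k_1 L₀) = 0.1796,
t_c = ln(23.47 × 0.1796) / (2.15 − 0.0916) = ln(4.216) / 2.058 = 1.439/2.058 = 0.6990 d.
D_c = (k_1/k_a) L₀ e^(−k_1 t_c) = (0.0916/2.15) × 50.4 × e^(−0.0916×0.6990) = 0.04260 × 50.4 × 0.9380 = 2.014 mg/L.
Minimum DO = C_s − D_c = 10.2 − 2.014 = 8.186 mg/L.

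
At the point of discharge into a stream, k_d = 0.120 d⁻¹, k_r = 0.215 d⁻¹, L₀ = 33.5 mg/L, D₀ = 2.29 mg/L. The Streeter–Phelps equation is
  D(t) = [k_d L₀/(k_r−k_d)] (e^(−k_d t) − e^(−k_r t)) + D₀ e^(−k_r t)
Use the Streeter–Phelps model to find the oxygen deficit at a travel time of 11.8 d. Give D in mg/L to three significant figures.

k_d L₀/(k_r−k_d) = 0.120×33.5/(0.215−0.120) = 4.020/0.09500 = 42.32 mg/L.
e^(−k_d t) = e^(−0.120×11.80) = 0.2427; e^(−k_r t) = e^(−0.215×11.80) = 0.07910.
D = 42.32 × (0.2427 − 0.07910) + 2.29 × 0.07910 = 6.922 + 0.1811 = 7.103 mg/L.

D ≈ 7.10 mg/L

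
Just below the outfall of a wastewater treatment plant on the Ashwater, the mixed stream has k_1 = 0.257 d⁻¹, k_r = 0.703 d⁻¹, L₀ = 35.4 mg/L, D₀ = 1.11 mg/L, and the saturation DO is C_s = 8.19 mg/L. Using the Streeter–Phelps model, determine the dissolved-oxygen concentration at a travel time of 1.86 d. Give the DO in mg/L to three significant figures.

k_1 L₀/(k_r−k_1) = 0.257×35.4/(0.703−0.257) = 9.098/0.4460 = 20.40 mg/L.
e^(−k_1 t) = e^(−0.257×1.860) = 0.6200; e^(−k_r t) = e^(−0.703×1.860) = 0.2705.
D = 20.40 × (0.6200 − 0.2705) + 1.11 × 0.2705 = 7.130 + 0.3002 = 7.430 mg/L.
DO = C_s − D = 8.19 − 7.430 = 0.7597 mg/L.

DO ≈ 0.760 mg/L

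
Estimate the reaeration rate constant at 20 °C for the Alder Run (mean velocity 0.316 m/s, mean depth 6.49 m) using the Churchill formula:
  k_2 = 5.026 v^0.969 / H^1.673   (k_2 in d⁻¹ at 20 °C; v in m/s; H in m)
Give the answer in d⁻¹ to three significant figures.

k_2 = 5.026 × 0.316^0.969 / 6.49^1.673 = 5.026 × 0.3275 / 22.85 = 0.07203 d⁻¹.

k_2 ≈ 0.0720 d⁻¹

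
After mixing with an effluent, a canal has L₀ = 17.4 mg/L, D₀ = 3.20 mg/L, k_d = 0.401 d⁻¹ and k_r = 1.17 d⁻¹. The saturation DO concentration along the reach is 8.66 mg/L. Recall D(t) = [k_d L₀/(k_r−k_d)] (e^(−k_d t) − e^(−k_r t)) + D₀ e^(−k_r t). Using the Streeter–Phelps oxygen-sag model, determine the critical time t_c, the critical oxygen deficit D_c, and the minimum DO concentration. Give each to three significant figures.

t_c ≈ 0.827 d; D_c ≈ 4.28 mg/L; min DO ≈ 4.38 mg/L

t_c = [1/(k_r−k_d)] ln[(k_r/k_d)(1 − D₀(k_r−k_d)/(k_d L₀))]
= [1/(1.17−0.401)] ln[(1.17/0.401)(1 − 3.20×0.7690/(0.401×17.4))]
= (1/0.7690) ln[2.918 × 0.6473] = 1.300 × ln(1.889) = 1.300 × 0.6359 = 0.8269 d.
L(t_c) = L₀ e^(−k_d t_c) = 17.4 × 0.7178 = 12.49 mg/L, and at the critical point k_r D_c = k_d L, so D_c = (0.401/1.17) × 12.49 = 4.281 mg/L.
Minimum DO = C_s − D_c = 8.66 − 4.281 = 4.379 mg/L.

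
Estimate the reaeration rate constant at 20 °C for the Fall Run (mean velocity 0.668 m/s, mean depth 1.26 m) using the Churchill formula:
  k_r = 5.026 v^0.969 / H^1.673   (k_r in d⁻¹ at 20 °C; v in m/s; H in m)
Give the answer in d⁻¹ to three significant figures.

k_r ≈ 2.31 d⁻¹

k_r = 5.026 × 0.668^0.969 / 1.26^1.673 = 5.026 × 0.6764 / 1.472 = 2.309 d⁻¹.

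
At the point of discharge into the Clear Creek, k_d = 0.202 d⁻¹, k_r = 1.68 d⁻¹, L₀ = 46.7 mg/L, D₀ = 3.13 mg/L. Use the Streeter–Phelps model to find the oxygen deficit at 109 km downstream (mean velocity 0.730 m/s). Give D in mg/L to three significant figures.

Travel time t = x/v = 109 km / (0.730 m/s) = 109000 m / 0.730 m/s = 149300 s = 1.728 d.
k_d L₀/(k_r−k_d) = 0.202×46.7/(1.68−0.202) = 9.433/1.478 = 6.383 mg/L.
e^(−k_d t) = e^(−0.202×1.728) = 0.7053; e^(−k_r t) = e^(−1.68×1.728) = 0.05484.
D = 6.383 × (0.7053 − 0.05484) + 3.13 × 0.05484 = 4.152 + 0.1716 = 4.323 mg/L.

D ≈ 4.32 mg/L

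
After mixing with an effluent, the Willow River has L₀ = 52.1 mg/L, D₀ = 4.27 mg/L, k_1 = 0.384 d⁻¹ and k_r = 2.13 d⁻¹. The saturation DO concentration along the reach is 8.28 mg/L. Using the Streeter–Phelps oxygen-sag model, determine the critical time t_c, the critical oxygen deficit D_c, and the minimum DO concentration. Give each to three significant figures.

t_c ≈ 0.714 d; D_c ≈ 7.14 mg/L; min DO ≈ 1.14 mg/L

At the critical point dD/dt = 0, so k_1 L₀ e^(−k_1 t) = k_r D. Substituting D(t) from the Streeter–Phelps equation and solving for t gives
t_c = ln[(k_r/k_1)(1 − D₀(k_r−k_1)/(k_1 L₀))] / (k_r−k_1).
Here k_r−k_1 = 1.746 d⁻¹ and 1 − D₀(k_r−k_1)/(k_1 L₀) = 1 − 4.27×1.746/(0.384×52.1) = 0.6273, so
t_c = ln(5.547 × 0.6273) / 1.746 = 1.247 / 1.746 = 0.7142 d.
L(t_c) = L₀ e^(−k_1 t_c) = 52.1 × 0.7601 = 39.60 mg/L, and at the critical point k_r D_c = k_1 L, so D_c = (0.384/2.13) × 39.60 = 7.140 mg/L.
Minimum DO = C_s − D_c = 8.28 − 7.140 = 1.140 mg/L.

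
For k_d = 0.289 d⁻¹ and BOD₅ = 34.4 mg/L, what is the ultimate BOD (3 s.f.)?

L₀ ≈ 45.0 mg/L

BOD₅ = L₀(1 − e^(−5k_d)) ⇒ L₀ = BOD₅ / (1 − e^(−5×0.289))
= 34.4 / (1 − 0.2357) = 34.4 / 0.7643 = 45.01 mg/L.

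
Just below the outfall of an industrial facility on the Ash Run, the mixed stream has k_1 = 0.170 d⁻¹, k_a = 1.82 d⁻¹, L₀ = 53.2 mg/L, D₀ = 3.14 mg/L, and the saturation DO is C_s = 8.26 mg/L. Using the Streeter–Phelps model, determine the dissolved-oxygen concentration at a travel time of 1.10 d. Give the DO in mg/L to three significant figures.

k_1 L₀/(k_a−k_1) = 0.170×53.2/(1.82−0.170) = 9.044/1.650 = 5.481 mg/L.
e^(−k_1 t) = e^(−0.170×1.100) = 0.8294; e^(−k_a t) = e^(−1.82×1.100) = 0.1351.
D = 5.481 × (0.8294 − 0.1351) + 3.14 × 0.1351 = 3.806 + 0.4241 = 4.230 mg/L.
DO = C_s − D = 8.26 − 4.230 = 4.030 mg/L.

DO ≈ 4.03 mg/L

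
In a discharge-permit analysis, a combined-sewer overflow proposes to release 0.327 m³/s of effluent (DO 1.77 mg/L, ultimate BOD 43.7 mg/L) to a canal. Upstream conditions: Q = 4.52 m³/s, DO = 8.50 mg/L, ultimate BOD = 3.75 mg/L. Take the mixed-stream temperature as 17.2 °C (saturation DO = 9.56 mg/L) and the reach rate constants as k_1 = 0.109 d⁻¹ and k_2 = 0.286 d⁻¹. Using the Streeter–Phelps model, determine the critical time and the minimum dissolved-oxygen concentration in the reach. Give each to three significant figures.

t_c ≈ 2.74 d; minimum DO ≈ 7.74 mg/L

Mixed DO = (4.52×8.50 + 0.327×1.77)/(4.52+0.327) = 39.00/4.847 = 8.046 mg/L.
Mixed L₀ = (4.52×3.75 + 0.327×43.7)/(4.847) = 31.24/4.847 = 6.445 mg/L.
Initial deficit D₀ = C_s − DO₀ = 9.56 − 8.046 = 1.514 mg/L.
t_c = (1/0.1770) ln[(0.286/0.109)(1 − 1.514×0.1770/(0.109×6.445))] = 5.650 × ln(1.623) = 2.736 d.
D_c = (0.109/0.286) × 6.445 × e^(−0.109×2.736) = 0.3811 × 6.445 × 0.7421 = 1.823 mg/L.
Minimum DO = 9.56 − 1.823 = 7.737 mg/L.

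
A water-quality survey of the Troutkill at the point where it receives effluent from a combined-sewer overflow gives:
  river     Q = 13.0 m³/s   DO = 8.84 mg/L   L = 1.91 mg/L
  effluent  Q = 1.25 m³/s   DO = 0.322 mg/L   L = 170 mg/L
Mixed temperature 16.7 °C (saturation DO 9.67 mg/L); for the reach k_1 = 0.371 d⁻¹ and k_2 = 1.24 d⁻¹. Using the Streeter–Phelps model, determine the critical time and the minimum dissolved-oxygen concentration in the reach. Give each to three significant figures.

t_c ≈ 1.10 d; minimum DO ≈ 6.36 mg/L

Mixed DO = (13.0×8.84 + 1.25×0.322)/(13.0+1.25) = 115.3/14.25 = 8.093 mg/L.
Mixed L₀ = (13.0×1.91 + 1.25×170)/(14.25) = 237.3/14.25 = 16.65 mg/L.
Initial deficit D₀ = C_s − DO₀ = 9.67 − 8.093 = 1.577 mg/L.
t_c = (1/0.8690) ln[(1.24/0.371)(1 − 1.577×0.8690/(0.371×16.65))] = 1.151 × ln(2.601) = 1.100 d.
D_c = (0.371/1.24) × 16.65 × e^(−0.371×1.100) = 0.2992 × 16.65 × 0.6649 = 3.313 mg/L.
Minimum DO = 9.67 − 3.313 = 6.357 mg/L.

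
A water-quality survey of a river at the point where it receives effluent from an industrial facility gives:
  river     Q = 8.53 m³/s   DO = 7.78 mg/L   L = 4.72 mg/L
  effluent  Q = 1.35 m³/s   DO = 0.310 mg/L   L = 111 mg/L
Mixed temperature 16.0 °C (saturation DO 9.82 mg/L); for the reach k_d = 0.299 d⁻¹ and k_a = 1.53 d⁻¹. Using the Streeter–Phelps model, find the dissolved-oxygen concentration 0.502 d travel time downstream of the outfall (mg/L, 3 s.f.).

DO ≈ 6.55 mg/L

Mixed DO = (8.53×7.78 + 1.35×0.310)/(8.53+1.35) = 66.78/9.880 = 6.759 mg/L.
Mixed L₀ = (8.53×4.72 + 1.35×111)/(9.880) = 190.1/9.880 = 19.24 mg/L.
Initial deficit D₀ = C_s − DO₀ = 9.82 − 6.759 = 3.061 mg/L.
D(0.502) = [0.299×19.24/(1.53−0.299)](e^(−0.299×0.502) − e^(−1.53×0.502)) + 3.061 e^(−1.53×0.502)
= 4.674 × (0.8606 − 0.4639) + 3.061 × 0.4639 = 3.274 mg/L.
DO = 9.82 − 3.274 = 6.546 mg/L.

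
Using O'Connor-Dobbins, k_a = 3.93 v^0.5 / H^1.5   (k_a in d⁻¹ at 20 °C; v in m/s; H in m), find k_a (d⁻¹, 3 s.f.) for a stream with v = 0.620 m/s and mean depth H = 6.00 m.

k_a = 3.93 × 0.620^0.5 / 6.00^1.5 = 3.93 × 0.7874 / 14.70 = 0.2106 d⁻¹.

k_a ≈ 0.211 d⁻¹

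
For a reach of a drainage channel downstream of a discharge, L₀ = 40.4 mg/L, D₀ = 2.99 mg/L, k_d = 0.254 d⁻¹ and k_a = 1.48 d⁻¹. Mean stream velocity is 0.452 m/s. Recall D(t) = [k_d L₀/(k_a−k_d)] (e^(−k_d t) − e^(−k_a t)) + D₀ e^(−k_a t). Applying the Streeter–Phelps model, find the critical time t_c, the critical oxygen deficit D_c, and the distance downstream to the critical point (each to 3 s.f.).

With k_a/k_d = 5.827 and 1 − D₀(k_a−k_d)/(k_d L₀) = 0.6428,
t_c = ln(5.827 × 0.6428) / (1.48 − 0.254) = ln(3.745) / 1.226 = 1.320/1.226 = 1.077 d.
L(t_c) = L₀ e^(−k_d t_c) = 40.4 × 0.7607 = 30.73 mg/L, and at the critical point k_a D_c = k_d L, so D_c = (0.254/1.48) × 30.73 = 5.274 mg/L.
x_c = v t_c = 0.452 m/s × 1.077 d × 86400 s/d = 42060 m ≈ 42.1 km.

t_c ≈ 1.08 d; D_c ≈ 5.27 mg/L; x_c ≈ 42.1 km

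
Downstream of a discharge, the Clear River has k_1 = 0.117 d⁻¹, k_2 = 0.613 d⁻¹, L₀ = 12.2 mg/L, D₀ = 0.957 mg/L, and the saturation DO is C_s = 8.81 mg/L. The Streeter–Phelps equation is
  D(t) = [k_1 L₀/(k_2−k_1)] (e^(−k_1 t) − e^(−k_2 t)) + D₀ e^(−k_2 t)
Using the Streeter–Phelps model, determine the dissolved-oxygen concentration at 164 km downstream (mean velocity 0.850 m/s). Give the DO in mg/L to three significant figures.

DO ≈ 7.08 mg/L

Travel time t = x/v = 164 km / (0.850 m/s) = 164000 m / 0.850 m/s = 192900 s = 2.233 d.
k_1 L₀/(k_2−k_1) = 0.117×12.2/(0.613−0.117) = 1.427/0.4960 = 2.878 mg/L.
e^(−k_1 t) = e^(−0.117×2.233) = 0.7701; e^(−k_2 t) = e^(−0.613×2.233) = 0.2544.
D = 2.878 × (0.7701 − 0.2544) + 0.957 × 0.2544 = 1.484 + 0.2434 = 1.727 mg/L.
DO = C_s − D = 8.81 − 1.727 = 7.083 mg/L.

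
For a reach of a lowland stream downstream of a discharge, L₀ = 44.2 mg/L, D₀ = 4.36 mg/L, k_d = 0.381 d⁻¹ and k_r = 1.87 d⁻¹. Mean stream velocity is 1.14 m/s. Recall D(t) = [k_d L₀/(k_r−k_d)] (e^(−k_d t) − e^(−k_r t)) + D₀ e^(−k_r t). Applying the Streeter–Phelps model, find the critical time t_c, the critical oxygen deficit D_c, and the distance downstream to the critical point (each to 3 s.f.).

t_c ≈ 0.741 d; D_c ≈ 6.79 mg/L; x_c ≈ 73.0 km

t_c = [1/(k_r−k_d)] ln[(k_r/k_d)(1 − D₀(k_r−k_d)/(k_d L₀))]
= [1/(1.87−0.381)] ln[(1.87/0.381)(1 − 4.36×1.489/(0.381×44.2))]
= (1/1.489) ln[4.908 × 0.6145] = 0.6716 × ln(3.016) = 0.6716 × 1.104 = 0.7414 d.
L(t_c) = L₀ e^(−k_d t_c) = 44.2 × 0.7539 = 33.32 mg/L, and at the critical point k_r D_c = k_d L, so D_c = (0.381/1.87) × 33.32 = 6.789 mg/L.
x_c = v t_c = 1.14 m/s × 0.7414 d × 86400 s/d = 73020 m ≈ 73.0 km.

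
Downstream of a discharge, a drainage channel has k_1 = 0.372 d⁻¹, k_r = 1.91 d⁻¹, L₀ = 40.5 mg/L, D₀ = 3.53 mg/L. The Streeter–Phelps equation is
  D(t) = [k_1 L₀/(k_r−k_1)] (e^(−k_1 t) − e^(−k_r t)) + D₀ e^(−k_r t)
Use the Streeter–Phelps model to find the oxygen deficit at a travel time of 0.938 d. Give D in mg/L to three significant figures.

k_1 L₀/(k_r−k_1) = 0.372×40.5/(1.91−0.372) = 15.07/1.538 = 9.796 mg/L.
e^(−k_1 t) = e^(−0.372×0.9380) = 0.7054; e^(−k_r t) = e^(−1.91×0.9380) = 0.1667.
D = 9.796 × (0.7054 − 0.1667) + 3.53 × 0.1667 = 5.277 + 0.5884 = 5.866 mg/L.

D ≈ 5.87 mg/L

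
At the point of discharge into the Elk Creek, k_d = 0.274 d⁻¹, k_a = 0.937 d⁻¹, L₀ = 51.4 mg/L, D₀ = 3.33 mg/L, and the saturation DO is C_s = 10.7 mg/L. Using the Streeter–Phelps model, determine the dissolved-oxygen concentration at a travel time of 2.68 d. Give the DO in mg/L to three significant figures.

DO ≈ 1.96 mg/L

k_d L₀/(k_a−k_d) = 0.274×51.4/(0.937−0.274) = 14.08/0.6630 = 21.24 mg/L.
e^(−k_d t) = e^(−0.274×2.680) = 0.4798; e^(−k_a t) = e^(−0.937×2.680) = 0.08117.
D = 21.24 × (0.4798 − 0.08117) + 3.33 × 0.08117 = 8.468 + 0.2703 = 8.739 mg/L.
DO = C_s − D = 10.7 − 8.739 = 1.961 mg/L.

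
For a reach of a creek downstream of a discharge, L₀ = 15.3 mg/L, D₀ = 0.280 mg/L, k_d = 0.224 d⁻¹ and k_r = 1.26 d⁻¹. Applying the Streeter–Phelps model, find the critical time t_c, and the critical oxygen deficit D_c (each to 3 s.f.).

t_c ≈ 1.58 d; D_c ≈ 1.91 mg/L

t_c = [1/(k_r−k_d)] ln[(k_r/k_d)(1 − D₀(k_r−k_d)/(k_d L₀))]
= [1/(1.26−0.224)] ln[(1.26/0.224)(1 − 0.280×1.036/(0.224×15.3))]
= (1/1.036) ln[5.625 × 0.9154] = 0.9653 × ln(5.149) = 0.9653 × 1.639 = 1.582 d.
L(t_c) = L₀ e^(−k_d t_c) = 15.3 × 0.7016 = 10.74 mg/L, and at the critical point k_r D_c = k_d L, so D_c = (0.224/1.26) × 10.74 = 1.908 mg/L.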